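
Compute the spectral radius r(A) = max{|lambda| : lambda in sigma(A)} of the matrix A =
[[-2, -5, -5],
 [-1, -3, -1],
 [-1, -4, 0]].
r(A) = (6 + sqrt(44))/2 ≈ 6.3166

The eigenvalues of A are the roots of its characteristic polynomial. With M = A (coefficients from the trace, the sum of principal 2x2 minors, and det A):
  p(λ) = det(λ I - M) = λ^3 + 5λ^2 - 8λ + 2.
By the rational root theorem any rational root is an integer divisor of 2. Testing λ = 1: p(1) = 1 + 5 - 8 + 2 = 0, so λ = 1 is a root. Dividing out (λ - 1) leaves p(λ) = (λ - 1)(λ^2 + 6λ - 2). For λ^2 + 6λ - 2 the discriminant is 44. It is nonnegative but not a perfect square, so the roots are real and irrational: λ = (-6 ± sqrt(44))/2 ≈ 0.3166, -6.3166.
Thus the eigenvalues (to 4 decimals) are 0.3166 (modulus 0.3166); -6.3166 (modulus 6.3166); 1 (modulus 1). The spectral radius is the largest modulus: r(A) = (6 + sqrt(44))/2 ≈ 6.3166. (Cross-check: r(A) ≤ ||A||_2 ≈ 8.6286; equality holds whenever A is normal, though it can also hold for some non-normal A.)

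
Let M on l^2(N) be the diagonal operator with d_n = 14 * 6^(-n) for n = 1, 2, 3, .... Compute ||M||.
||M|| = 7/3 (attained at n = 1)

For M diagonal, ||M|| = sup_n |d_n|. The sequence d_n = 14 * 6^(-n) is positive and strictly decreasing (ratio 6^(-1) < 1), so the supremum is d_1 = 14/6 = 7/3. Hence ||M|| = 7/3.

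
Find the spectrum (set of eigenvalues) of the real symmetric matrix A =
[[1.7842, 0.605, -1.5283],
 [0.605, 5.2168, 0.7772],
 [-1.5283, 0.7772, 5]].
sigma(A) ≈ {1, 5, 6}

A is real symmetric, so its spectrum consists of real eigenvalues. Expanding the characteristic polynomial of the displayed matrix gives
  det(λ I - A) = p(λ) = λ^3 + (-12)λ^2 + (41)λ + (-30.0011).
Solving p(λ) = 0 yields eigenvalues ≈ 1, 5, 6. (A is shown rounded to 4 decimals, so these recover the underlying integer eigenvalues to within that precision.)
Verification: the trace of A = 12 equals the sum of eigenvalues 12, and det(A) ≈ 30.0011 matches the eigenvalue product 30.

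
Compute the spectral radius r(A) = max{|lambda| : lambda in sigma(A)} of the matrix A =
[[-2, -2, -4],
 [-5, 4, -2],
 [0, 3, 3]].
r(A) ≈ 5.8503

The eigenvalues of A are the roots of its characteristic polynomial. With M = A (coefficients from the trace, the sum of principal 2x2 minors, and det A):
  p(λ) = det(λ I - M) = λ^3 - 5λ^2 - 6λ + 6.
No integer candidate from the rational root theorem (±divisors of 6) is a root, so the roots are irrational. The cubic discriminant is Δ = 7032 > 0, so there are three distinct real roots. p(-2) = -10 and p(-1) = 6 have opposite signs, so a root lies in (-2, -1); Newton's method refines it to λ ≈ -1.5235. p(0) = 6 and p(1) = -4 have opposite signs, so a root lies in (0, 1); Newton's method refines it to λ ≈ 0.6732. p(5) = -24 and p(6) = 6 have opposite signs, so a root lies in (5, 6); Newton's method refines it to λ ≈ 5.8503. Check (Vieta): the three roots sum to 5, matching tr M = 5.
Thus the eigenvalues (to 4 decimals) are -1.5235 (modulus 1.5235); 0.6732 (modulus 0.6732); 5.8503 (modulus 5.8503). The spectral radius is the largest modulus: r(A) ≈ 5.8503. (Cross-check: r(A) ≤ ||A||_2 ≈ 7.0047; equality holds whenever A is normal, though it can also hold for some non-normal A.)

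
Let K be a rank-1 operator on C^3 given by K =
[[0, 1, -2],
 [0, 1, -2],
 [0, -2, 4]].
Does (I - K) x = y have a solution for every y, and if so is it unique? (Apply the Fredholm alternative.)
(I - K) is invertible (det(I - K) = -4 ≠ 0), so for every y in C^3 the equation (I - K) x = y has a unique solution.

K has rank 1, so it is an outer product K = u v^T: every row of K is a multiple of one row vector. Reading off the entries, u = (1, 1, -2) and v = (0, 1, -2) (row i of K equals u_i·v^T). A rank-one matrix u v^T satisfies K u = u (v·u) and kills the (2)-dimensional subspace v^⊥, so its characteristic polynomial is lambda^2 (lambda - v·u) with v·u = tr K = 5. Hence the eigenvalues of I - K are 1 (multiplicity 2) and 1 - (5) = -4, so det(I - K) = -4. (Direct check: I - K =
[[1, -1, 2],
 [0, 0, 2],
 [0, 2, -3]]
has determinant -4.) The finite-dimensional Fredholm alternative says: either (I - K) is invertible, or ker(I - K) ≠ {0} and then range(I - K) = ker((I - K)^*)^⊥, with dim ker(I - K) = dim ker((I - K)^*). Since det(I - K) ≠ 0, 1 is not an eigenvalue of K and ker(I - K) = {0}, so we are in the first case: for every y there is a unique x = (I - K)^(-1) y. Explicitly, by the Sherman–Morrison formula, (I - u v^T)^(-1) = I + u v^T/(1 - v·u), i.e. (I - K)^(-1) = I + K/(-4).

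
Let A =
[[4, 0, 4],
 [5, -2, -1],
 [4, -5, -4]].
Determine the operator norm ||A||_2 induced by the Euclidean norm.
||A||_2 ≈ 9.0435 (= sqrt(largest eigenvalue of A^T A))

||A||_2 = sigma_max(A) = sqrt(lambda_max(A^T A)). Form the symmetric matrix M = A^T A =
[[57, -30, -5],
 [-30, 29, 22],
 [-5, 22, 33]].
Its characteristic polynomial (trace, sum of principal 2x2 minors, determinant of M give the coefficients) is
  p(λ) = det(λ I - M) = λ^3 - 119λ^2 + 3082λ - 3136.
No integer candidate from the rational root theorem (±divisors of 3136) is a root, so the roots are irrational. The cubic discriminant is Δ = 16709750788 > 0, so there are three distinct real roots. p(1) = -172 and p(2) = 2560 have opposite signs, so a root lies in (1, 2); Newton's method refines it to λ ≈ 1.0606. p(36) = 248 and p(37) = -1360 have opposite signs, so a root lies in (36, 37); Newton's method refines it to λ ≈ 36.155. p(81) = -2812 and p(82) = 800 have opposite signs, so a root lies in (81, 82); Newton's method refines it to λ ≈ 81.7844. Check (Vieta): the three roots sum to 119, matching tr M = 119.
So the eigenvalues of A^T A are ≈ 1.0606, 36.155, 81.7844 (all ≥ 0, as they must be for A^T A). The largest is λ_max ≈ 81.7844, hence ||A||_2 = sqrt(λ_max) ≈ 9.0435.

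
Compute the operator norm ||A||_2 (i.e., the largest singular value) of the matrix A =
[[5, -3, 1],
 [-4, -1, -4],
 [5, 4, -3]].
||A||_2 ≈ 8.2617 (= sqrt(largest eigenvalue of A^T A))

||A||_2 = sigma_max(A) = sqrt(lambda_max(A^T A)). Form the symmetric matrix M = A^T A =
[[66, 9, 6],
 [9, 26, -11],
 [6, -11, 26]].
Its characteristic polynomial (trace, sum of principal 2x2 minors, determinant of M give the coefficients) is
  p(λ) = det(λ I - M) = λ^3 - 118λ^2 + 3870λ - 32400.
No integer candidate from the rational root theorem (±divisors of 32400) is a root, so the roots are irrational. The cubic discriminant is Δ = 1739588400 > 0, so there are three distinct real roots. p(12) = -1224 and p(13) = 165 have opposite signs, so a root lies in (12, 13); Newton's method refines it to λ ≈ 12.8749. p(36) = 648 and p(37) = -99 have opposite signs, so a root lies in (36, 37); Newton's method refines it to λ ≈ 36.8687. p(68) = -440 and p(69) = 1341 have opposite signs, so a root lies in (68, 69); Newton's method refines it to λ ≈ 68.2564. Check (Vieta): the three roots sum to 118, matching tr M = 118.
So the eigenvalues of A^T A are ≈ 12.8749, 36.8687, 68.2564 (all ≥ 0, as they must be for A^T A). The largest is λ_max ≈ 68.2564, hence ||A||_2 = sqrt(λ_max) ≈ 8.2617.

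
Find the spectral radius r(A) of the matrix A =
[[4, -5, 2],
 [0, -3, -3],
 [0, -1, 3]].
r(A) = 4

The eigenvalues of A are the roots of its characteristic polynomial. With M = A (coefficients from the trace, the sum of principal 2x2 minors, and det A):
  p(λ) = det(λ I - M) = λ^3 - 4λ^2 - 12λ + 48.
By the rational root theorem any rational root is an integer divisor of 48. Testing λ = 4: p(4) = 64 - 64 - 48 + 48 = 0, so λ = 4 is a root. Dividing out (λ - 4) leaves p(λ) = (λ - 4)(λ^2 - 12). For λ^2 - 12 the discriminant is 48. It is nonnegative but not a perfect square, so the roots are real and irrational: λ = ± sqrt(48)/2 ≈ 3.4641, -3.4641.
Thus the eigenvalues (to 4 decimals) are 3.4641 (modulus 3.4641); -3.4641 (modulus 3.4641); 4 (modulus 4). The spectral radius is the largest modulus: r(A) = 4. (Cross-check: r(A) ≤ ||A||_2 ≈ 7.0559; equality holds whenever A is normal, though it can also hold for some non-normal A.)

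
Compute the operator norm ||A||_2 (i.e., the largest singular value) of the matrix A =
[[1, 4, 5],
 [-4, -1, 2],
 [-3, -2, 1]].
||A||_2 ≈ 6.5837 (= sqrt(largest eigenvalue of A^T A))

||A||_2 = sigma_max(A) = sqrt(lambda_max(A^T A)). Form the symmetric matrix M = A^T A =
[[26, 14, -6],
 [14, 21, 16],
 [-6, 16, 30]].
Its characteristic polynomial (trace, sum of principal 2x2 minors, determinant of M give the coefficients) is
  p(λ) = det(λ I - M) = λ^3 - 77λ^2 + 1468λ - 400.
No integer candidate from the rational root theorem (±divisors of 400) is a root, so the roots are irrational. The cubic discriminant is Δ = 201922768 > 0, so there are three distinct real roots. p(0) = -400 and p(1) = 992 have opposite signs, so a root lies in (0, 1); Newton's method refines it to λ ≈ 0.2765. p(33) = 128 and p(34) = -196 have opposite signs, so a root lies in (33, 34); Newton's method refines it to λ ≈ 33.3781. p(43) = -142 and p(44) = 304 have opposite signs, so a root lies in (43, 44); Newton's method refines it to λ ≈ 43.3454. Check (Vieta): the three roots sum to 77, matching tr M = 77.
So the eigenvalues of A^T A are ≈ 0.2765, 33.3781, 43.3454 (all ≥ 0, as they must be for A^T A). The largest is λ_max ≈ 43.3454, hence ||A||_2 = sqrt(λ_max) ≈ 6.5837.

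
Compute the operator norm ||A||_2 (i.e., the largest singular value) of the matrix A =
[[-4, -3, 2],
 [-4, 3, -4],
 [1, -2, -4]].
||A||_2 ≈ 6.5706 (= sqrt(largest eigenvalue of A^T A))

||A||_2 = sigma_max(A) = sqrt(lambda_max(A^T A)). Form the symmetric matrix M = A^T A =
[[33, -2, 4],
 [-2, 22, -10],
 [4, -10, 36]].
Its characteristic polynomial (trace, sum of principal 2x2 minors, determinant of M give the coefficients) is
  p(λ) = det(λ I - M) = λ^3 - 91λ^2 + 2586λ - 22500.
No integer candidate from the rational root theorem (±divisors of 22500) is a root, so the roots are irrational. The cubic discriminant is Δ = 20792052 > 0, so there are three distinct real roots. p(16) = -324 and p(17) = 76 have opposite signs, so a root lies in (16, 17); Newton's method refines it to λ ≈ 16.7931. p(31) = 6 and p(32) = -164 have opposite signs, so a root lies in (31, 32); Newton's method refines it to λ ≈ 31.0347. p(43) = -54 and p(44) = 292 have opposite signs, so a root lies in (43, 44); Newton's method refines it to λ ≈ 43.1722. Check (Vieta): the three roots sum to 91, matching tr M = 91.
So the eigenvalues of A^T A are ≈ 16.7931, 31.0347, 43.1722 (all ≥ 0, as they must be for A^T A). The largest is λ_max ≈ 43.1722, hence ||A||_2 = sqrt(λ_max) ≈ 6.5706.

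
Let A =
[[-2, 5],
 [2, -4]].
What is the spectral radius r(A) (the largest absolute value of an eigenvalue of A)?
r(A) = (6 + sqrt(44))/2 ≈ 6.3166

The eigenvalues of A are the roots of its characteristic polynomial. With M = A (coefficients from the trace and determinant):
  p(λ) = det(λ I - M) = λ^2 + 6λ - 2.
For λ^2 + 6λ - 2 the discriminant is 44. It is nonnegative but not a perfect square, so the roots are real and irrational: λ = (-6 ± sqrt(44))/2 ≈ 0.3166, -6.3166.
Thus the eigenvalues (to 4 decimals) are 0.3166 (modulus 0.3166); -6.3166 (modulus 6.3166). The spectral radius is the largest modulus: r(A) = (6 + sqrt(44))/2 ≈ 6.3166. (Cross-check: r(A) ≤ ||A||_2 ≈ 6.9942; equality holds whenever A is normal, though it can also hold for some non-normal A.)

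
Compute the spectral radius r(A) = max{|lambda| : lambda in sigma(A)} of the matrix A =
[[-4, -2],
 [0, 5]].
r(A) = 5

The eigenvalues of A are the roots of its characteristic polynomial. With M = A (coefficients from the trace and determinant):
  p(λ) = det(λ I - M) = λ^2 - λ - 20.
For λ^2 - λ - 20 the discriminant is 81. It is a perfect square (9^2), so the roots are rational: λ = (1 ± 9)/2 = 5, -4.
Thus the eigenvalues (to 4 decimals) are 5 (modulus 5); -4 (modulus 4). The spectral radius is the largest modulus: r(A) = 5. (Cross-check: r(A) ≤ ||A||_2 ≈ 5.7278; equality holds whenever A is normal, though it can also hold for some non-normal A.)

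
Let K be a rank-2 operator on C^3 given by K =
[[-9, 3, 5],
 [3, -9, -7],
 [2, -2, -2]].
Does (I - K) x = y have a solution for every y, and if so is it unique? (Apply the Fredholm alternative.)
(I - K) is invertible (det(I - K) = 105 ≠ 0), so for every y in C^3 the equation (I - K) x = y has a unique solution.

K has rank 2 and factors as K = U V^T = u1 v1^T + u2 v2^T with u1 = (-3, 3, 1), v1 = (2, -2, -2), u2 = (1, 1, 0), v2 = (-3, -3, -1) (multiplying out reproduces the displayed K). The nonzero eigenvalues of U V^T coincide with those of the 2 x 2 matrix G = V^T U = [[v1·u1, v1·u2], [v2·u1, v2·u2]] = [[-14, 0], [-1, -6]], and by the Sylvester determinant identity det(I_3 - U V^T) = det(I_2 - V^T U) = det([[15, 0], [1, 7]]) = (15)(7) - (0)(1) = 105. (Direct check: I - K =
[[10, -3, -5],
 [-3, 10, 7],
 [-2, 2, 3]]
has determinant 105.) The finite-dimensional Fredholm alternative says: either (I - K) is invertible, or ker(I - K) ≠ {0} and then range(I - K) = ker((I - K)^*)^⊥, with dim ker(I - K) = dim ker((I - K)^*). Since det(I - K) ≠ 0, 1 is not an eigenvalue of K and ker(I - K) = {0}, so we are in the first case: for every y there is a unique x = (I - K)^(-1) y. (Explicitly, by the Woodbury identity, (I - U V^T)^(-1) = I + U (I_2 - G)^(-1) V^T.)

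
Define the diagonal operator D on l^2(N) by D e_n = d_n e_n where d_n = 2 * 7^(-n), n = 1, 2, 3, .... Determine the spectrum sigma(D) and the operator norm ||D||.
sigma(D) = {2 * 7^(-n) : n ≥ 1} ∪ {0}; ||D|| = 2/7

A bounded diagonal operator on l^2 with diagonal entries d_n has spectrum equal to the closure of {d_n : n ≥ 1}: every d_n is an eigenvalue (with eigenvector e_n), so {d_n} ⊂ sigma(D); the spectrum is closed, so its closure is too; and for lambda not in the closure, (D - lambda I) has bounded inverse (the diagonal entries 1/(d_n - lambda) are bounded). For our sequence d_n = 2 * 7^(-n), n = 1, 2, 3, ...:
  - {d_n} = {2 * 7^(-n) : n ≥ 1}; the only limit point is 0
  - closure = {2 * 7^(-n) : n ≥ 1} ∪ {0}
For the norm: a diagonal operator has ||D|| = sup_n |d_n|. Here d_n = 2 * 7^(-n) is positive and decreasing, so sup_n |d_n| = d_1 = 2/7. So ||D|| = 2/7.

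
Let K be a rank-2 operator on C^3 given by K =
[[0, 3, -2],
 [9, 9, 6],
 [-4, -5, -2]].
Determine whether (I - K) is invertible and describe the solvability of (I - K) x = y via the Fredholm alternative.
(I - K) is invertible (det(I - K) = -29 ≠ 0), so for every y in C^3 the equation (I - K) x = y has a unique solution.

K has rank 2 and factors as K = U V^T = u1 v1^T + u2 v2^T with u1 = (-2, -3, 2), v1 = (-3, -3, -2), u2 = (-3, 0, 1), v2 = (2, 1, 2) (multiplying out reproduces the displayed K). The nonzero eigenvalues of U V^T coincide with those of the 2 x 2 matrix G = V^T U = [[v1·u1, v1·u2], [v2·u1, v2·u2]] = [[11, 7], [-3, -4]], and by the Sylvester determinant identity det(I_3 - U V^T) = det(I_2 - V^T U) = det([[-10, -7], [3, 5]]) = (-10)(5) - (-7)(3) = -29. (Direct check: I - K =
[[1, -3, 2],
 [-9, -8, -6],
 [4, 5, 3]]
has determinant -29.) The finite-dimensional Fredholm alternative says: either (I - K) is invertible, or ker(I - K) ≠ {0} and then range(I - K) = ker((I - K)^*)^⊥, with dim ker(I - K) = dim ker((I - K)^*). Since det(I - K) ≠ 0, 1 is not an eigenvalue of K and ker(I - K) = {0}, so we are in the first case: for every y there is a unique x = (I - K)^(-1) y. (Explicitly, by the Woodbury identity, (I - U V^T)^(-1) = I + U (I_2 - G)^(-1) V^T.)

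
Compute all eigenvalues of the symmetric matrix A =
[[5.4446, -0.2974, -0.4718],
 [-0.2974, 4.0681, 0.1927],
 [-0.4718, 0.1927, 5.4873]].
sigma(A) ≈ {4, 5, 6}

A is real symmetric, so its spectrum consists of real eigenvalues. Expanding the characteristic polynomial of the displayed matrix gives
  det(λ I - A) = p(λ) = λ^3 + (-15)λ^2 + (74)λ + (-120).
Solving p(λ) = 0 yields eigenvalues ≈ 4, 5, 6. (A is shown rounded to 4 decimals, so these recover the underlying integer eigenvalues to within that precision.)
Verification: the trace of A = 15 equals the sum of eigenvalues 15, and det(A) ≈ 120.0002 matches the eigenvalue product 120.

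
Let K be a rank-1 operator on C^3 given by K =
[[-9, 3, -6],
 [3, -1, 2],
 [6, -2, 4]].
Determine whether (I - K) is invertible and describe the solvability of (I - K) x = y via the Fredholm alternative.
(I - K) is invertible (det(I - K) = 7 ≠ 0), so for every y in C^3 the equation (I - K) x = y has a unique solution.

K has rank 1, so it is an outer product K = u v^T: every row of K is a multiple of one row vector. Reading off the entries, u = (3, -1, -2) and v = (-3, 1, -2) (row i of K equals u_i·v^T). A rank-one matrix u v^T satisfies K u = u (v·u) and kills the (2)-dimensional subspace v^⊥, so its characteristic polynomial is lambda^2 (lambda - v·u) with v·u = tr K = -6. Hence the eigenvalues of I - K are 1 (multiplicity 2) and 1 - (-6) = 7, so det(I - K) = 7. (Direct check: I - K =
[[10, -3, 6],
 [-3, 2, -2],
 [-6, 2, -3]]
has determinant 7.) The finite-dimensional Fredholm alternative says: either (I - K) is invertible, or ker(I - K) ≠ {0} and then range(I - K) = ker((I - K)^*)^⊥, with dim ker(I - K) = dim ker((I - K)^*). Since det(I - K) ≠ 0, 1 is not an eigenvalue of K and ker(I - K) = {0}, so we are in the first case: for every y there is a unique x = (I - K)^(-1) y. Explicitly, by the Sherman–Morrison formula, (I - u v^T)^(-1) = I + u v^T/(1 - v·u), i.e. (I - K)^(-1) = I + K/(7).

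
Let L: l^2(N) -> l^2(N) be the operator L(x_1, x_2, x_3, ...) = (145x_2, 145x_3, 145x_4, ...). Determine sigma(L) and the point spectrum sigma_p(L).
sigma(L) = closed disk {z in C : |z| ≤ 145}; sigma_p(L) = open disk {z in C : |z| < 145}

Note L = 145·V where V is the unit left shift (V x)_k = x_{k+1}; so sigma(L) = 145·sigma(V) and ||L|| = 145||V||. ||L x||^2 = 21025sum_{k≥2} |x_k|^2 ≤ 21025||x||^2, with equality on {x : x_1 = 0}, so ||L|| = 145. For any lambda with |lambda| < 145, set r = lambda/145 (|r| < 1); the vector x = (1, r, r^2, ...) is in l^2 and satisfies L x = 145(r, r^2, ...) = lambda x, so lambda is an eigenvalue. On the boundary |lambda| = 145 the geometric series diverges, so no l^2 eigenvector exists, but these lambda lie in the approximate point spectrum. Hence sigma(L) is the closed disk of radius 145 and sigma_p(L) is the open disk.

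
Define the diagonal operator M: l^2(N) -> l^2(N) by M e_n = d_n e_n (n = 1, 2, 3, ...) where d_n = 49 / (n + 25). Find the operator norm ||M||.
||M|| = 49/26 (attained at n = 1)

For M diagonal, ||M|| = sup_n |d_n| = sup_n 49/(n + 25). This is positive and strictly decreasing in n, so the supremum is attained at n = 1: d_1 = 49/(1 + 25) = 49/26. Hence ||M|| = 49/26.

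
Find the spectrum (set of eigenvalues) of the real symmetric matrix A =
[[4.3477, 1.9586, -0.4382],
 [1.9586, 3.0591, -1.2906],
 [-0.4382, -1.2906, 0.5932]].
sigma(A) ≈ {0, 2, 6}

A is real symmetric, so its spectrum consists of real eigenvalues. Expanding the characteristic polynomial of the displayed matrix gives
  det(λ I - A) = p(λ) = λ^3 + (-8)λ^2 + (12)λ + (0).
Solving p(λ) = 0 yields eigenvalues ≈ 0, 2, 6. (A is shown rounded to 4 decimals, so these recover the underlying integer eigenvalues to within that precision.)
Verification: the trace of A = 8 equals the sum of eigenvalues 8, and det(A) ≈ 0.0002 matches the eigenvalue product 0.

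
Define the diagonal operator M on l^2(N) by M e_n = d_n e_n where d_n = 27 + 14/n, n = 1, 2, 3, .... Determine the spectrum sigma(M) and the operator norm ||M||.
sigma(M) = {27 + 14/n : n ≥ 1} ∪ {27}; ||M|| = 41

A bounded diagonal operator on l^2 with diagonal entries d_n has spectrum equal to the closure of {d_n : n ≥ 1}: every d_n is an eigenvalue (with eigenvector e_n), so {d_n} ⊂ sigma(M); the spectrum is closed, so its closure is too; and for lambda not in the closure, (M - lambda I) has bounded inverse (the diagonal entries 1/(d_n - lambda) are bounded). For our sequence d_n = 27 + 14/n, n = 1, 2, 3, ...:
  - {d_n} = {27 + 14/n : n ≥ 1}; the only limit point is 27
  - closure = {27 + 14/n : n ≥ 1} ∪ {27}
For the norm: a diagonal operator has ||M|| = sup_n |d_n|. Here d_n = 27 + 14/n is positive and decreasing, so sup_n |d_n| = d_1 = 27 + 14 = 41. So ||M|| = 41.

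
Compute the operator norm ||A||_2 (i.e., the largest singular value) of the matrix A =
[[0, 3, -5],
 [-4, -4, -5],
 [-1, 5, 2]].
||A||_2 ≈ 8.6412 (= sqrt(largest eigenvalue of A^T A))

||A||_2 = sigma_max(A) = sqrt(lambda_max(A^T A)). Form the symmetric matrix M = A^T A =
[[17, 11, 18],
 [11, 50, 15],
 [18, 15, 54]].
Its characteristic polynomial (trace, sum of principal 2x2 minors, determinant of M give the coefficients) is
  p(λ) = det(λ I - M) = λ^3 - 121λ^2 + 3798λ - 25281.
No integer candidate from the rational root theorem (±divisors of 25281) is a root, so the roots are irrational. The cubic discriminant is Δ = 4773660849 > 0, so there are three distinct real roots. p(9) = -171 and p(10) = 1599 have opposite signs, so a root lies in (9, 10); Newton's method refines it to λ ≈ 9.0922. p(37) = 249 and p(38) = -809 have opposite signs, so a root lies in (37, 38); Newton's method refines it to λ ≈ 37.2368. p(74) = -1601 and p(75) = 819 have opposite signs, so a root lies in (74, 75); Newton's method refines it to λ ≈ 74.6709. Check (Vieta): the three roots sum to 121, matching tr M = 121.
So the eigenvalues of A^T A are ≈ 9.0922, 37.2368, 74.6709 (all ≥ 0, as they must be for A^T A). The largest is λ_max ≈ 74.6709, hence ||A||_2 = sqrt(λ_max) ≈ 8.6412.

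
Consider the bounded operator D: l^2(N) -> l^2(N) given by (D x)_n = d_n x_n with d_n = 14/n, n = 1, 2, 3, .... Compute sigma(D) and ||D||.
sigma(D) = {14/n : n ≥ 1} ∪ {0}; ||D|| = 14

A bounded diagonal operator on l^2 with diagonal entries d_n has spectrum equal to the closure of {d_n : n ≥ 1}: every d_n is an eigenvalue (with eigenvector e_n), so {d_n} ⊂ sigma(D); the spectrum is closed, so its closure is too; and for lambda not in the closure, (D - lambda I) has bounded inverse (the diagonal entries 1/(d_n - lambda) are bounded). For our sequence d_n = 14/n, n = 1, 2, 3, ...:
  - {d_n} = {14/n : n ≥ 1}; the only limit point is 0
  - closure = {14/n : n ≥ 1} ∪ {0}
For the norm: a diagonal operator has ||D|| = sup_n |d_n|. Here d_n = 14/n is positive and decreasing, so sup_n |d_n| = d_1 = 14. So ||D|| = 14.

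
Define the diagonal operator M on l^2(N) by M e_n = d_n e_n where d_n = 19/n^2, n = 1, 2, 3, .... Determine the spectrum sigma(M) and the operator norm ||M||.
sigma(M) = {19/n^2 : n ≥ 1} ∪ {0}; ||M|| = 19

A bounded diagonal operator on l^2 with diagonal entries d_n has spectrum equal to the closure of {d_n : n ≥ 1}: every d_n is an eigenvalue (with eigenvector e_n), so {d_n} ⊂ sigma(M); the spectrum is closed, so its closure is too; and for lambda not in the closure, (M - lambda I) has bounded inverse (the diagonal entries 1/(d_n - lambda) are bounded). For our sequence d_n = 19/n^2, n = 1, 2, 3, ...:
  - {d_n} = {19/n^2 : n ≥ 1}; the only limit point is 0
  - closure = {19/n^2 : n ≥ 1} ∪ {0}
For the norm: a diagonal operator has ||M|| = sup_n |d_n|. Here d_n = 19/n^2 is positive and decreasing, so sup_n |d_n| = d_1 = 19. So ||M|| = 19.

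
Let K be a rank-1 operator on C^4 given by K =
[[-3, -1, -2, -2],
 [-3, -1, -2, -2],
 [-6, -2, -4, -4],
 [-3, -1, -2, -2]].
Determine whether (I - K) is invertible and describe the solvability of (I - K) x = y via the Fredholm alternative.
(I - K) is invertible (det(I - K) = 11 ≠ 0), so for every y in C^4 the equation (I - K) x = y has a unique solution.

K has rank 1, so it is an outer product K = u v^T: every row of K is a multiple of one row vector. Reading off the entries, u = (-1, -1, -2, -1) and v = (3, 1, 2, 2) (row i of K equals u_i·v^T). A rank-one matrix u v^T satisfies K u = u (v·u) and kills the (3)-dimensional subspace v^⊥, so its characteristic polynomial is lambda^3 (lambda - v·u) with v·u = tr K = -10. Hence the eigenvalues of I - K are 1 (multiplicity 3) and 1 - (-10) = 11, so det(I - K) = 11. (Direct check: I - K =
[[4, 1, 2, 2],
 [3, 2, 2, 2],
 [6, 2, 5, 4],
 [3, 1, 2, 3]]
has determinant 11.) The finite-dimensional Fredholm alternative says: either (I - K) is invertible, or ker(I - K) ≠ {0} and then range(I - K) = ker((I - K)^*)^⊥, with dim ker(I - K) = dim ker((I - K)^*). Since det(I - K) ≠ 0, 1 is not an eigenvalue of K and ker(I - K) = {0}, so we are in the first case: for every y there is a unique x = (I - K)^(-1) y. Explicitly, by the Sherman–Morrison formula, (I - u v^T)^(-1) = I + u v^T/(1 - v·u), i.e. (I - K)^(-1) = I + K/(11).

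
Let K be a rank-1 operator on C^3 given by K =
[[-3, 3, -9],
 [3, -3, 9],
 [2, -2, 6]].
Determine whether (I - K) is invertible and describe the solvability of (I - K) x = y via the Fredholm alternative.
(I - K) is invertible (det(I - K) = 1 ≠ 0), so for every y in C^3 the equation (I - K) x = y has a unique solution.

K has rank 1, so it is an outer product K = u v^T: every row of K is a multiple of one row vector. Reading off the entries, u = (-3, 3, 2) and v = (1, -1, 3) (row i of K equals u_i·v^T). A rank-one matrix u v^T satisfies K u = u (v·u) and kills the (2)-dimensional subspace v^⊥, so its characteristic polynomial is lambda^2 (lambda - v·u) with v·u = tr K = 0. Hence the eigenvalues of I - K are 1 (multiplicity 2) and 1 - (0) = 1, so det(I - K) = 1. (Direct check: I - K =
[[4, -3, 9],
 [-3, 4, -9],
 [-2, 2, -5]]
has determinant 1.) The finite-dimensional Fredholm alternative says: either (I - K) is invertible, or ker(I - K) ≠ {0} and then range(I - K) = ker((I - K)^*)^⊥, with dim ker(I - K) = dim ker((I - K)^*). Since det(I - K) ≠ 0, 1 is not an eigenvalue of K and ker(I - K) = {0}, so we are in the first case: for every y there is a unique x = (I - K)^(-1) y. Explicitly, by the Sherman–Morrison formula, (I - u v^T)^(-1) = I + u v^T/(1 - v·u), i.e. (I - K)^(-1) = I + K.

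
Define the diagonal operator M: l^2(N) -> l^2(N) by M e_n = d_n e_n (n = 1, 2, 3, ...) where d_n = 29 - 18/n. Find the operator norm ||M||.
||M|| = 29

For a diagonal operator on l^2 with entries d_n, ||M|| = sup_n |d_n|. Here d_1 = 11, d_2 = 20, ..., and d_n = 29 - 18/n increases monotonically toward 29. All terms lie in [11, 29), so |d_n| = d_n and the supremum is the limit 29, which is not attained by any individual d_n. Hence ||M|| = 29.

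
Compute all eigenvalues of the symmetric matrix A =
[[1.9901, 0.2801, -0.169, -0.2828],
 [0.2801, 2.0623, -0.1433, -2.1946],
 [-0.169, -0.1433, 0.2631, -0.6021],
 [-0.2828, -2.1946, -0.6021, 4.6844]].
sigma(A) ≈ {0, 1, 2, 6}

A is real symmetric, so its spectrum consists of real eigenvalues. Expanding the characteristic polynomial of the displayed matrix gives
  det(λ I - A) = p(λ) = λ^4 + (-9)λ^3 + (20)λ^2 + (-12)λ + (0).
Solving p(λ) = 0 yields eigenvalues ≈ 0, 1, 2, 6. (A is shown rounded to 4 decimals, so these recover the underlying integer eigenvalues to within that precision.)
Verification: the trace of A = 9 equals the sum of eigenvalues 9, and det(A) ≈ 0.0002 matches the eigenvalue product 0.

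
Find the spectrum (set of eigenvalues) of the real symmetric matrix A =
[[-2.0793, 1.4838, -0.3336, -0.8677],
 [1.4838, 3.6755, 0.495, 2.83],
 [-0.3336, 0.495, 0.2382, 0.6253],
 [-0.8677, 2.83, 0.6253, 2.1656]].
sigma(A) ≈ {-3, 0, 1, 6}

A is real symmetric, so its spectrum consists of real eigenvalues. Expanding the characteristic polynomial of the displayed matrix gives
  det(λ I - A) = p(λ) = λ^4 + (-4)λ^3 + (-15)λ^2 + (18)λ + (0).
Solving p(λ) = 0 yields eigenvalues ≈ -3, 0, 1, 6. (A is shown rounded to 4 decimals, so these recover the underlying integer eigenvalues to within that precision.)
Verification: the trace of A = 4 equals the sum of eigenvalues 4, and det(A) ≈ 0.0005 matches the eigenvalue product 0.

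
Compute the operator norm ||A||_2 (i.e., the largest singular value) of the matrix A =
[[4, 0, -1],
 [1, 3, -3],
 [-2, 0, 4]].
||A||_2 ≈ 6.4147 (= sqrt(largest eigenvalue of A^T A))

||A||_2 = sigma_max(A) = sqrt(lambda_max(A^T A)). Form the symmetric matrix M = A^T A =
[[21, 3, -15],
 [3, 9, -9],
 [-15, -9, 26]].
Its characteristic polynomial (trace, sum of principal 2x2 minors, determinant of M give the coefficients) is
  p(λ) = det(λ I - M) = λ^3 - 56λ^2 + 654λ - 1764.
No integer candidate from the rational root theorem (±divisors of 1764) is a root, so the roots are irrational. The cubic discriminant is Δ = 62135280 > 0, so there are three distinct real roots. p(3) = -279 and p(4) = 20 have opposite signs, so a root lies in (3, 4); Newton's method refines it to λ ≈ 3.9223. p(10) = 176 and p(11) = -15 have opposite signs, so a root lies in (10, 11); Newton's method refines it to λ ≈ 10.9297. p(41) = -165 and p(42) = 1008 have opposite signs, so a root lies in (41, 42); Newton's method refines it to λ ≈ 41.148. Check (Vieta): the three roots sum to 56, matching tr M = 56.
So the eigenvalues of A^T A are ≈ 3.9223, 10.9297, 41.148 (all ≥ 0, as they must be for A^T A). The largest is λ_max ≈ 41.148, hence ||A||_2 = sqrt(λ_max) ≈ 6.4147.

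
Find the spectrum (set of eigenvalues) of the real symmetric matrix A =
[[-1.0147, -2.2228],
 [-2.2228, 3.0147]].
sigma(A) ≈ {-2, 4}

A is real symmetric, so its spectrum consists of real eigenvalues. Expanding the characteristic polynomial of the displayed matrix gives
  det(λ I - A) = p(λ) = λ^2 + (-2)λ + (-8).
Solving p(λ) = 0 yields eigenvalues ≈ -2, 4. (A is shown rounded to 4 decimals, so these recover the underlying integer eigenvalues to within that precision.)
Verification: the trace of A = 2 equals the sum of eigenvalues 2, and det(A) ≈ -7.9999 matches the eigenvalue product -8.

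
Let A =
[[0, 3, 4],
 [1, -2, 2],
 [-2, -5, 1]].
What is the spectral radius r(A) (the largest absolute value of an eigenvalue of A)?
r(A) ≈ 4.2559

The eigenvalues of A are the roots of its characteristic polynomial. With M = A (coefficients from the trace, the sum of principal 2x2 minors, and det A):
  p(λ) = det(λ I - M) = λ^3 + λ^2 + 13λ + 51.
No integer candidate from the rational root theorem (±divisors of 51) is a root, so the roots are irrational. The cubic discriminant is Δ = -67116 < 0, so there is one real root and a complex-conjugate pair. p(-3) = -6 and p(-2) = 21 have opposite signs, so a root lies in (-3, -2); Newton's method refines it to λ ≈ -2.8157. Dividing out (λ - (-2.8157)) leaves approximately λ^2 - 1.8157λ + 18.1126. For λ^2 - 1.8157λ + 18.1126 the discriminant is -69.1534. It is negative, so the remaining roots are the complex-conjugate pair λ ≈ 0.9079 ± 4.1579i. Their product equals the constant term, so |λ|^2 ≈ 18.1126 and |λ| ≈ 4.2559.
Thus the eigenvalues (to 4 decimals) are -2.8157 (modulus 2.8157); 0.9079 ± 4.1579i (modulus 4.2559). The spectral radius is the largest modulus: r(A) ≈ 4.2559. (Cross-check: r(A) ≤ ||A||_2 ≈ 6.3467; equality holds whenever A is normal, though it can also hold for some non-normal A.)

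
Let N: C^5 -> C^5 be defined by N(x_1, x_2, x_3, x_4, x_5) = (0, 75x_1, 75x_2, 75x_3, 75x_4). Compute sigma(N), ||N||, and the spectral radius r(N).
sigma(N) = {0}; ||N|| = 75; r(N) = 0. (N is nilpotent with N^5 = 0.)

On C^5, N is a strictly lower-triangular matrix with 75 on the subdiagonal and zeros elsewhere, so its characteristic polynomial is lambda^5 and every eigenvalue is 0: sigma(N) = {0}. For the operator norm, N e_i = 75e_{i+1} for i = 1, ..., 4 and N e_5 = 0, so the singular values of N are 75 (with multiplicity 4) and 0; hence ||N|| = 75. The spectral radius r(N) = max|lambda| = 0. Note ||N|| > r(N) — characteristic of non-normal nilpotent operators. Indeed N^5 = 0.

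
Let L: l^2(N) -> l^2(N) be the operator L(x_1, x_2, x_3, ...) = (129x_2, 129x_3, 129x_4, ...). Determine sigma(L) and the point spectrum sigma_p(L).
sigma(L) = closed disk {z in C : |z| ≤ 129}; sigma_p(L) = open disk {z in C : |z| < 129}

Note L = 129·V where V is the unit left shift (V x)_k = x_{k+1}; so sigma(L) = 129·sigma(V) and ||L|| = 129||V||. ||L x||^2 = 16641sum_{k≥2} |x_k|^2 ≤ 16641||x||^2, with equality on {x : x_1 = 0}, so ||L|| = 129. For any lambda with |lambda| < 129, set r = lambda/129 (|r| < 1); the vector x = (1, r, r^2, ...) is in l^2 and satisfies L x = 129(r, r^2, ...) = lambda x, so lambda is an eigenvalue. On the boundary |lambda| = 129 the geometric series diverges, so no l^2 eigenvector exists, but these lambda lie in the approximate point spectrum. Hence sigma(L) is the closed disk of radius 129 and sigma_p(L) is the open disk.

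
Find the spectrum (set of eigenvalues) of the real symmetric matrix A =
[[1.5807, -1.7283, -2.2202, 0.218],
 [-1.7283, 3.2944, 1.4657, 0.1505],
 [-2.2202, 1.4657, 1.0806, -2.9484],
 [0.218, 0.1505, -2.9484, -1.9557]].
sigma(A) ≈ {-4, 0, 2, 6}

A is real symmetric, so its spectrum consists of real eigenvalues. Expanding the characteristic polynomial of the displayed matrix gives
  det(λ I - A) = p(λ) = λ^4 + (-4)λ^3 + (-20)λ^2 + (47.9986)λ + (-0.0012).
Solving p(λ) = 0 yields eigenvalues ≈ -4, 0, 2, 6. (A is shown rounded to 4 decimals, so these recover the underlying integer eigenvalues to within that precision.)
Verification: the trace of A = 4 equals the sum of eigenvalues 4, and det(A) ≈ -0.0012 matches the eigenvalue product 0.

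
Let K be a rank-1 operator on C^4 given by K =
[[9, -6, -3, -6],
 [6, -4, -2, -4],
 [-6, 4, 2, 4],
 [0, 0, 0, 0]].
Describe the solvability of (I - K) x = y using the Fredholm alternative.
(I - K) is invertible (det(I - K) = -6 ≠ 0), so for every y in C^4 the equation (I - K) x = y has a unique solution.

K has rank 1, so it is an outer product K = u v^T: every row of K is a multiple of one row vector. Reading off the entries, u = (3, 2, -2, 0) and v = (3, -2, -1, -2) (row i of K equals u_i·v^T). A rank-one matrix u v^T satisfies K u = u (v·u) and kills the (3)-dimensional subspace v^⊥, so its characteristic polynomial is lambda^3 (lambda - v·u) with v·u = tr K = 7. Hence the eigenvalues of I - K are 1 (multiplicity 3) and 1 - (7) = -6, so det(I - K) = -6. (Direct check: I - K =
[[-8, 6, 3, 6],
 [-6, 5, 2, 4],
 [6, -4, -1, -4],
 [0, 0, 0, 1]]
has determinant -6.) The finite-dimensional Fredholm alternative says: either (I - K) is invertible, or ker(I - K) ≠ {0} and then range(I - K) = ker((I - K)^*)^⊥, with dim ker(I - K) = dim ker((I - K)^*). Since det(I - K) ≠ 0, 1 is not an eigenvalue of K and ker(I - K) = {0}, so we are in the first case: for every y there is a unique x = (I - K)^(-1) y. Explicitly, by the Sherman–Morrison formula, (I - u v^T)^(-1) = I + u v^T/(1 - v·u), i.e. (I - K)^(-1) = I + K/(-6).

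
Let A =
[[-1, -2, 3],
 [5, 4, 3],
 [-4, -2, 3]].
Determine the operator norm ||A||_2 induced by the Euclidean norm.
||A||_2 = sqrt((66 + sqrt(3924))/2) ≈ 8.02 (= sqrt(largest eigenvalue of A^T A))

||A||_2 = sigma_max(A) = sqrt(lambda_max(A^T A)). Form the symmetric matrix M = A^T A =
[[42, 30, 0],
 [30, 24, 0],
 [0, 0, 27]].
Its characteristic polynomial (trace, sum of principal 2x2 minors, determinant of M give the coefficients) is
  p(λ) = det(λ I - M) = λ^3 - 93λ^2 + 1890λ - 2916.
By the rational root theorem any rational root is an integer divisor of 2916. Testing λ = 27: p(27) = 19683 - 67797 + 51030 - 2916 = 0, so λ = 27 is a root. Dividing out (λ - 27) leaves p(λ) = (λ - 27)(λ^2 - 66λ + 108). For λ^2 - 66λ + 108 the discriminant is 3924. It is nonnegative but not a perfect square, so the roots are real and irrational: λ = (66 ± sqrt(3924))/2 ≈ 64.3209, 1.6791.
So the eigenvalues of A^T A are ≈ 1.6791, 27, 64.3209 (all ≥ 0, as they must be for A^T A). The largest is λ_max = (66 + sqrt(3924))/2 ≈ 64.3209, hence ||A||_2 = sqrt(λ_max) = sqrt((66 + sqrt(3924))/2) ≈ 8.02.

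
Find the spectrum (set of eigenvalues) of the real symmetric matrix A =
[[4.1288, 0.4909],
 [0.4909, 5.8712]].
sigma(A) ≈ {4, 6}

A is real symmetric, so its spectrum consists of real eigenvalues. Expanding the characteristic polynomial of the displayed matrix gives
  det(λ I - A) = p(λ) = λ^2 + (-10)λ + (24).
Solving p(λ) = 0 yields eigenvalues ≈ 4, 6. (A is shown rounded to 4 decimals, so these recover the underlying integer eigenvalues to within that precision.)
Verification: the trace of A = 10 equals the sum of eigenvalues 10, and det(A) ≈ 24.0000 matches the eigenvalue product 24.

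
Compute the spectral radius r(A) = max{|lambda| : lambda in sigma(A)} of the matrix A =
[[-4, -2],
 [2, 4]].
r(A) = sqrt(48)/2 ≈ 3.4641

The eigenvalues of A are the roots of its characteristic polynomial. With M = A (coefficients from the trace and determinant):
  p(λ) = det(λ I - M) = λ^2 - 12.
For λ^2 - 12 the discriminant is 48. It is nonnegative but not a perfect square, so the roots are real and irrational: λ = ± sqrt(48)/2 ≈ 3.4641, -3.4641.
Thus the eigenvalues (to 4 decimals) are 3.4641 (modulus 3.4641); -3.4641 (modulus 3.4641). The spectral radius is the largest modulus: r(A) = sqrt(48)/2 ≈ 3.4641. (Cross-check: r(A) ≤ ||A||_2 ≈ 6; equality holds whenever A is normal, though it can also hold for some non-normal A.)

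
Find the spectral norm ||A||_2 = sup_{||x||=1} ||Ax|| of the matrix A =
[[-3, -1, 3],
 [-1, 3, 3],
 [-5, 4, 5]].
||A||_2 ≈ 9.6101 (= sqrt(largest eigenvalue of A^T A))

||A||_2 = sigma_max(A) = sqrt(lambda_max(A^T A)). Form the symmetric matrix M = A^T A =
[[35, -20, -37],
 [-20, 26, 26],
 [-37, 26, 43]].
Its characteristic polynomial (trace, sum of principal 2x2 minors, determinant of M give the coefficients) is
  p(λ) = det(λ I - M) = λ^3 - 104λ^2 + 1088λ - 1156.
No integer candidate from the rational root theorem (±divisors of 1156) is a root, so the roots are irrational. The cubic discriminant is Δ = 4768735824 > 0, so there are three distinct real roots. p(1) = -171 and p(2) = 612 have opposite signs, so a root lies in (1, 2); Newton's method refines it to λ ≈ 1.1981. p(10) = 324 and p(11) = -441 have opposite signs, so a root lies in (10, 11); Newton's method refines it to λ ≈ 10.447. p(92) = -2628 and p(93) = 4889 have opposite signs, so a root lies in (92, 93); Newton's method refines it to λ ≈ 92.3549. Check (Vieta): the three roots sum to 104, matching tr M = 104.
So the eigenvalues of A^T A are ≈ 1.1981, 10.447, 92.3549 (all ≥ 0, as they must be for A^T A). The largest is λ_max ≈ 92.3549, hence ||A||_2 = sqrt(λ_max) ≈ 9.6101.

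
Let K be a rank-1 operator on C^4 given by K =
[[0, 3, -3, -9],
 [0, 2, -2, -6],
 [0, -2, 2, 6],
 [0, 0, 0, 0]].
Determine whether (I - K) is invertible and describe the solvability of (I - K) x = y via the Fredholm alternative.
(I - K) is invertible (det(I - K) = -3 ≠ 0), so for every y in C^4 the equation (I - K) x = y has a unique solution.

K has rank 1, so it is an outer product K = u v^T: every row of K is a multiple of one row vector. Reading off the entries, u = (-3, -2, 2, 0) and v = (0, -1, 1, 3) (row i of K equals u_i·v^T). A rank-one matrix u v^T satisfies K u = u (v·u) and kills the (3)-dimensional subspace v^⊥, so its characteristic polynomial is lambda^3 (lambda - v·u) with v·u = tr K = 4. Hence the eigenvalues of I - K are 1 (multiplicity 3) and 1 - (4) = -3, so det(I - K) = -3. (Direct check: I - K =
[[1, -3, 3, 9],
 [0, -1, 2, 6],
 [0, 2, -1, -6],
 [0, 0, 0, 1]]
has determinant -3.) The finite-dimensional Fredholm alternative says: either (I - K) is invertible, or ker(I - K) ≠ {0} and then range(I - K) = ker((I - K)^*)^⊥, with dim ker(I - K) = dim ker((I - K)^*). Since det(I - K) ≠ 0, 1 is not an eigenvalue of K and ker(I - K) = {0}, so we are in the first case: for every y there is a unique x = (I - K)^(-1) y. Explicitly, by the Sherman–Morrison formula, (I - u v^T)^(-1) = I + u v^T/(1 - v·u), i.e. (I - K)^(-1) = I + K/(-3).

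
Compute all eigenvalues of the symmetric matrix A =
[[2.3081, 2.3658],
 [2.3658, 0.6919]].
sigma(A) ≈ {-1, 4}

A is real symmetric, so its spectrum consists of real eigenvalues. Expanding the characteristic polynomial of the displayed matrix gives
  det(λ I - A) = p(λ) = λ^2 + (-3)λ + (-4).
Solving p(λ) = 0 yields eigenvalues ≈ -1, 4. (A is shown rounded to 4 decimals, so these recover the underlying integer eigenvalues to within that precision.)
Verification: the trace of A = 3 equals the sum of eigenvalues 3, and det(A) ≈ -4.0000 matches the eigenvalue product -4.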